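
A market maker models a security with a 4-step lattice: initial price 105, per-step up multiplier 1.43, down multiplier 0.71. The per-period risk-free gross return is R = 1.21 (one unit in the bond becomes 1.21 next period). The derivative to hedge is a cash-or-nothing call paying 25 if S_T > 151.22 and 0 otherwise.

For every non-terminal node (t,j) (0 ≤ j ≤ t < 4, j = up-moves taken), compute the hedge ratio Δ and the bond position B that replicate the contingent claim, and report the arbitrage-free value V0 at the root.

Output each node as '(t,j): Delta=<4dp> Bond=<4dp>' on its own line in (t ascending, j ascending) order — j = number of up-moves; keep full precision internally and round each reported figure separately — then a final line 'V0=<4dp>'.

Risk-neutral probability p* = (R−d)/(u−d) = (1.21−0.71)/(1.43−0.71) = 0.6944.
Terminal values V(4,·): V(4,0)=0.0000, V(4,1)=0.0000, V(4,2)=0.0000, V(4,3)=25.0000, V(4,4)=25.0000
(3,0): S=37.5807. Δ = (V_up−V_dn)/(S_up−S_dn) = (0.0000−0.0000)/(53.7403−26.6823) = 0.0000. V = [p*·0.0000 + (1−p*)·0.0000]/1.21 = 0.0000. B = V − Δ·S = 0.0000.
(3,1): S=75.6906. Δ = (V_up−V_dn)/(S_up−S_dn) = (0.0000−0.0000)/(108.2376−53.7403) = 0.0000. V = [p*·0.0000 + (1−p*)·0.0000]/1.21 = 0.0000. B = V − Δ·S = 0.0000.
(3,2): S=152.4473. Δ = (V_up−V_dn)/(S_up−S_dn) = (25.0000−0.0000)/(217.9996−108.2376) = 0.2278. V = [p*·25.0000 + (1−p*)·0.0000]/1.21 = 14.3480. B = V − Δ·S = -20.3742.
(3,3): S=307.0417. Δ = (V_up−V_dn)/(S_up−S_dn) = (25.0000−25.0000)/(439.0697−217.9996) = 0.0000. V = [p*·25.0000 + (1−p*)·25.0000]/1.21 = 20.6612. B = V − Δ·S = 20.6612.
(2,0): S=52.9305. Δ = (V_up−V_dn)/(S_up−S_dn) = (0.0000−0.0000)/(75.6906−37.5807) = 0.0000. V = [p*·0.0000 + (1−p*)·0.0000]/1.21 = 0.0000. B = V − Δ·S = 0.0000.
(2,1): S=106.6065. Δ = (V_up−V_dn)/(S_up−S_dn) = (14.3480−0.0000)/(152.4473−75.6906) = 0.1869. V = [p*·14.3480 + (1−p*)·0.0000]/1.21 = 8.2346. B = V − Δ·S = -11.6932.
(2,2): S=214.7145. Δ = (V_up−V_dn)/(S_up−S_dn) = (20.6612−14.3480)/(307.0417−152.4473) = 0.0408. V = [p*·20.6612 + (1−p*)·14.3480]/1.21 = 15.4811. B = V − Δ·S = 6.7129.
(1,0): S=74.5500. Δ = (V_up−V_dn)/(S_up−S_dn) = (8.2346−0.0000)/(106.6065−52.9305) = 0.1534. V = [p*·8.2346 + (1−p*)·0.0000]/1.21 = 4.7260. B = V − Δ·S = -6.7110.
(1,1): S=150.1500. Δ = (V_up−V_dn)/(S_up−S_dn) = (15.4811−8.2346)/(214.7145−106.6065) = 0.0670. V = [p*·15.4811 + (1−p*)·8.2346]/1.21 = 10.9644. B = V − Δ·S = 0.8998.
(0,0): S=105.0000. Δ = (V_up−V_dn)/(S_up−S_dn) = (10.9644−4.7260)/(150.1500−74.5500) = 0.0825. V = [p*·10.9644 + (1−p*)·4.7260]/1.21 = 7.4861. B = V − Δ·S = -1.1783.
Each (Δ,B) replicates both successor values, so the strategy is self-financing and V0 is arbitrage-free.

(0,0): Delta=0.0825 Bond=-1.1783
(1,0): Delta=0.1534 Bond=-6.7110
(1,1): Delta=0.0670 Bond=0.8998
(2,0): Delta=0.0000 Bond=0.0000
(2,1): Delta=0.1869 Bond=-11.6932
(2,2): Delta=0.0408 Bond=6.7129
(3,0): Delta=0.0000 Bond=0.0000
(3,1): Delta=0.0000 Bond=0.0000
(3,2): Delta=0.2278 Bond=-20.3742
(3,3): Delta=0.0000 Bond=20.6612
V0=7.4861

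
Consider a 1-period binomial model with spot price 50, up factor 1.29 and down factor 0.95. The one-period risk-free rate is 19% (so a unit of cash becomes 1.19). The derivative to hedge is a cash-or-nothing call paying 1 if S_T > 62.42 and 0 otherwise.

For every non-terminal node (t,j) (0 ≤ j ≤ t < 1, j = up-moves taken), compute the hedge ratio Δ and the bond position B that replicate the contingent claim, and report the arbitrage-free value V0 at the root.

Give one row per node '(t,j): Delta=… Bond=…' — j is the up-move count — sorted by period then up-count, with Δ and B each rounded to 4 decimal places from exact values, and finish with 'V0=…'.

The replicating-portfolio and risk-neutral prices coincide; use p* = (1.19−0.95)/(1.29−0.95) = 0.7059 for the latter.
Payoff layer (t=1): V(1,0)=0.0000, V(1,1)=1.0000
  t=0,j=0: stock 50.0000 → up 64.5000 (V=1.0000), down 47.5000 (V=0.0000). Price 0.5932; hedge Δ=0.0588, bond B=-2.3480.
The time-0 hedge costs 0.5932, which is the no-arbitrage price.

(0,0): Delta=0.0588 Bond=-2.3480
V0=0.5932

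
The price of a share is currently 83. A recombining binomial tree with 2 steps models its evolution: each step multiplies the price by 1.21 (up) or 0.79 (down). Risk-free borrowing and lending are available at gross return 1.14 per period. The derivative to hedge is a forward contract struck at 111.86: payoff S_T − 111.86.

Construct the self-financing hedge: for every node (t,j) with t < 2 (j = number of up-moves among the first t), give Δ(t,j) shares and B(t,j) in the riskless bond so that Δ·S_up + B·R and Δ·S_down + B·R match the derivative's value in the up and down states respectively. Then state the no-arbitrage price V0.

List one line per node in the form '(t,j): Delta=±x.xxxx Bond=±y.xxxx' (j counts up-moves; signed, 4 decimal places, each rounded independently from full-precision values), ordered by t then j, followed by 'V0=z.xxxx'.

Under the risk-neutral measure, an up-move has probability p* = (R−d)/(u−d) = 0.8333 and values discount at R = 1.14.
Payoff layer (t=2): V(2,0)=-60.0597, V(2,1)=-32.5203, V(2,2)=9.6603
(1,0): S=65.5700. Δ = (V_up−V_dn)/(S_up−S_dn) = (-32.5203−-60.0597)/(79.3397−51.8003) = 1.0000. V = [p*·-32.5203 + (1−p*)·-60.0597]/1.14 = -32.5528. B = V − Δ·S = -98.1228.
(1,1): S=100.4300. Δ = (V_up−V_dn)/(S_up−S_dn) = (9.6603−-32.5203)/(121.5203−79.3397) = 1.0000. V = [p*·9.6603 + (1−p*)·-32.5203]/1.14 = 2.3072. B = V − Δ·S = -98.1228.
(0,0): S=83.0000. Δ = (V_up−V_dn)/(S_up−S_dn) = (2.3072−-32.5528)/(100.4300−65.5700) = 1.0000. V = [p*·2.3072 + (1−p*)·-32.5528]/1.14 = -3.0726. B = V − Δ·S = -86.0726.
Each (Δ,B) replicates both successor values, so the strategy is self-financing and V0 is arbitrage-free.

(0,0): Delta=1.0000 Bond=-86.0726
(1,0): Delta=1.0000 Bond=-98.1228
(1,1): Delta=1.0000 Bond=-98.1228
V0=-3.0726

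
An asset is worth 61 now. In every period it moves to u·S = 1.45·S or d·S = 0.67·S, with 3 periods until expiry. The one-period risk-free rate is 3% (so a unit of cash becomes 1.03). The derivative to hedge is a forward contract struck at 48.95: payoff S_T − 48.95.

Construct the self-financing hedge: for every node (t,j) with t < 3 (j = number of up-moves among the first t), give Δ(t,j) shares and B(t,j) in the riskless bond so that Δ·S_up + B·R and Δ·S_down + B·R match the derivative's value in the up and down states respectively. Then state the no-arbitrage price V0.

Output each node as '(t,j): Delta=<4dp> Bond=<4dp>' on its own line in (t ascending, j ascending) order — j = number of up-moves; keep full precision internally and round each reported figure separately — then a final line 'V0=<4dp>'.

No-arbitrage ⇒ martingale measure with p* = (R−d)/(u−d) = 0.4615.
Terminal values V(3,·): V(3,0)=-30.6035, V(3,1)=-9.2448, V(3,2)=36.9792, V(3,3)=137.0161
Node (2,0) S=27.3829: V=(p*·-9.2448+(1−p*)·-30.6035)/1.03=-20.1414; Δ=(-9.2448−-30.6035)/(39.7052−18.3465)=1.0000; B=V−Δ·S=-47.5243
Node (2,1) S=59.2615: V=(p*·36.9792+(1−p*)·-9.2448)/1.03=11.7372; Δ=(36.9792−-9.2448)/(85.9292−39.7052)=1.0000; B=V−Δ·S=-47.5243
Node (2,2) S=128.2525: V=(p*·137.0161+(1−p*)·36.9792)/1.03=80.7282; Δ=(137.0161−36.9792)/(185.9661−85.9292)=1.0000; B=V−Δ·S=-47.5243
Node (1,0) S=40.8700: V=(p*·11.7372+(1−p*)·-20.1414)/1.03=-5.2701; Δ=(11.7372−-20.1414)/(59.2615−27.3829)=1.0000; B=V−Δ·S=-46.1401
Node (1,1) S=88.4500: V=(p*·80.7282+(1−p*)·11.7372)/1.03=42.3099; Δ=(80.7282−11.7372)/(128.2525−59.2615)=1.0000; B=V−Δ·S=-46.1401
Node (0,0) S=61.0000: V=(p*·42.3099+(1−p*)·-5.2701)/1.03=16.2038; Δ=(42.3099−-5.2701)/(88.4500−40.8700)=1.0000; B=V−Δ·S=-44.7962
The time-0 hedge costs 16.2038, which is the no-arbitrage price.

(0,0): Delta=1.0000 Bond=-44.7962
(1,0): Delta=1.0000 Bond=-46.1401
(1,1): Delta=1.0000 Bond=-46.1401
(2,0): Delta=1.0000 Bond=-47.5243
(2,1): Delta=1.0000 Bond=-47.5243
(2,2): Delta=1.0000 Bond=-47.5243
V0=16.2038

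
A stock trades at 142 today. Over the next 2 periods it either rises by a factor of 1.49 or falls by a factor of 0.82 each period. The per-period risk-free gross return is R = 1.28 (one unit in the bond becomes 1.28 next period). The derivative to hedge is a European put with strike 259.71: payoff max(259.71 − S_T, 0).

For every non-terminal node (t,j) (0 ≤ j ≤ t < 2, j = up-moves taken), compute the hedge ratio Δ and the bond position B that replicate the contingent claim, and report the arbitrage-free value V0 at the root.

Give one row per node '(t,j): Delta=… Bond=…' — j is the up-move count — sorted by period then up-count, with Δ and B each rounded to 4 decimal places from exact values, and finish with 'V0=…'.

No-arbitrage ⇒ martingale measure with p* = (R−d)/(u−d) = 0.6866.
Terminal values V(2,·): V(2,0)=164.2292, V(2,1)=86.2144, V(2,2)=0.0000
Node (1,0) S=116.4400: V=(p*·86.2144+(1−p*)·164.2292)/1.28=86.4584; Δ=(86.2144−164.2292)/(173.4956−95.4808)=-1.0000; B=V−Δ·S=202.8984
Node (1,1) S=211.5800: V=(p*·0.0000+(1−p*)·86.2144)/1.28=21.1113; Δ=(0.0000−86.2144)/(315.2542−173.4956)=-0.6082; B=V−Δ·S=149.7895
Node (0,0) S=142.0000: V=(p*·21.1113+(1−p*)·86.4584)/1.28=32.4947; Δ=(21.1113−86.4584)/(211.5800−116.4400)=-0.6869; B=V−Δ·S=130.0278
Each (Δ,B) replicates both successor values, so the strategy is self-financing and V0 is arbitrage-free.

(0,0): Delta=-0.6869 Bond=130.0278
(1,0): Delta=-1.0000 Bond=202.8984
(1,1): Delta=-0.6082 Bond=149.7895
V0=32.4947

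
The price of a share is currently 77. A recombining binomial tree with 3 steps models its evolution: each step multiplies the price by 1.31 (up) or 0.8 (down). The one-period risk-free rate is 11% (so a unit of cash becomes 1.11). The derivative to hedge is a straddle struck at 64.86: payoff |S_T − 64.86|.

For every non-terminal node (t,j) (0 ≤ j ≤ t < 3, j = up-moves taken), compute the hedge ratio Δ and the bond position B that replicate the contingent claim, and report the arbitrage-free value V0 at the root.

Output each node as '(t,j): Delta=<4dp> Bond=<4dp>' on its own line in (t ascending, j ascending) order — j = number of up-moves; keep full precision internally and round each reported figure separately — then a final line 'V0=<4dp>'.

(0,0): Delta=0.8343 Bond=-32.2954
(1,0): Delta=0.4242 Bond=-10.5857
(1,1): Delta=0.9958 Bond=-52.1461
(2,0): Delta=-1.0000 Bond=58.4324
(2,1): Delta=0.9853 Bond=-57.0292
(2,2): Delta=1.0000 Bond=-58.4324
V0=31.9426

Since d<R<u, set p* = (R−d)/(u−d) = 0.6078; price each node as the discounted p*-expectation of its children.
At expiry t=3: V(3,0)=25.4360, V(3,1)=0.3032, V(3,2)=40.8518, V(3,3)=108.2430
  t=2,j=0: stock 49.2800 → up 64.5568 (V=0.3032), down 39.4240 (V=25.4360). Price 9.1524; hedge Δ=-1.0000, bond B=58.4324.
  t=2,j=1: stock 80.6960 → up 105.7118 (V=40.8518), down 64.5568 (V=0.3032). Price 22.4778; hedge Δ=0.9853, bond B=-57.0292.
  t=2,j=2: stock 132.1397 → up 173.1030 (V=108.2430), down 105.7118 (V=40.8518). Price 73.7073; hedge Δ=1.0000, bond B=-58.4324.
  t=1,j=0: stock 61.6000 → up 80.6960 (V=22.4778), down 49.2800 (V=9.1524). Price 15.5425; hedge Δ=0.4242, bond B=-10.5857.
  t=1,j=1: stock 100.8700 → up 132.1397 (V=73.7073), down 80.6960 (V=22.4778). Price 48.3039; hedge Δ=0.9958, bond B=-52.1461.
  t=0,j=0: stock 77.0000 → up 100.8700 (V=48.3039), down 61.6000 (V=15.5425). Price 31.9426; hedge Δ=0.8343, bond B=-32.2954.
Each (Δ,B) replicates both successor values, so the strategy is self-financing and V0 is arbitrage-free.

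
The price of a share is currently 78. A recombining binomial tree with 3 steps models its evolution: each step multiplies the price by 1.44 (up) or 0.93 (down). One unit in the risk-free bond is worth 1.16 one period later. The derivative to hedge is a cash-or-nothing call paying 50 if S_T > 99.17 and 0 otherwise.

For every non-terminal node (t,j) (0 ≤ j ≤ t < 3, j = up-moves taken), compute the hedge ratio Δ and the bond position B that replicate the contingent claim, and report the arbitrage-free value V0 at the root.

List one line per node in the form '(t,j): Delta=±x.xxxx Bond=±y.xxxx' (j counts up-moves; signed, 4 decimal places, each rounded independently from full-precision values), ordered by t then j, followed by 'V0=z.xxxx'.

Under the risk-neutral measure, an up-move has probability p* = (R−d)/(u−d) = 0.4510 and values discount at R = 1.16.
Payoff layer (t=3): V(3,0)=0.0000, V(3,1)=0.0000, V(3,2)=50.0000, V(3,3)=50.0000
  t=2,j=0: stock 67.4622 → up 97.1456 (V=0.0000), down 62.7398 (V=0.0000). Price 0.0000; hedge Δ=0.0000, bond B=0.0000.
  t=2,j=1: stock 104.4576 → up 150.4189 (V=50.0000), down 97.1456 (V=0.0000). Price 19.4388; hedge Δ=0.9386, bond B=-78.6004.
  t=2,j=2: stock 161.7408 → up 232.9068 (V=50.0000), down 150.4189 (V=50.0000). Price 43.1034; hedge Δ=0.0000, bond B=43.1034.
  t=1,j=0: stock 72.5400 → up 104.4576 (V=19.4388), down 67.4622 (V=0.0000). Price 7.5573; hedge Δ=0.5254, bond B=-30.5580.
  t=1,j=1: stock 112.3200 → up 161.7408 (V=43.1034), down 104.4576 (V=19.4388). Price 25.9578; hedge Δ=0.4131, bond B=-20.4434.
  t=0,j=0: stock 78.0000 → up 112.3200 (V=25.9578), down 72.5400 (V=7.5573). Price 13.6686; hedge Δ=0.4626, bond B=-22.4108.
Check: Δ(0,0)·S0 + B(0,0) = 13.6686 = V0.

(0,0): Delta=0.4626 Bond=-22.4108
(1,0): Delta=0.5254 Bond=-30.5580
(1,1): Delta=0.4131 Bond=-20.4434
(2,0): Delta=0.0000 Bond=0.0000
(2,1): Delta=0.9386 Bond=-78.6004
(2,2): Delta=0.0000 Bond=43.1034
V0=13.6686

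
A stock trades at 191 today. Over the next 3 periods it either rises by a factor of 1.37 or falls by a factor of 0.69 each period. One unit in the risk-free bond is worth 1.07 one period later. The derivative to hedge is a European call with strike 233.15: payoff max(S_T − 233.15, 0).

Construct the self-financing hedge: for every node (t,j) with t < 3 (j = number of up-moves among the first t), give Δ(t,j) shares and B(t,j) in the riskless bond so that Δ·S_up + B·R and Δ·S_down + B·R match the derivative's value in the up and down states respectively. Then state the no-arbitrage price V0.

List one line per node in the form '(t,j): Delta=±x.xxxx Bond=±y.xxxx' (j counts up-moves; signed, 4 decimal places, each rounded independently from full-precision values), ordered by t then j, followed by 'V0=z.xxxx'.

(0,0): Delta=0.5591 Bond=-65.2361
(1,0): Delta=0.0828 Bond=-7.0362
(1,1): Delta=0.7484 Bond=-119.3550
(2,0): Delta=0.0000 Bond=0.0000
(2,1): Delta=0.1157 Bond=-13.4725
(2,2): Delta=1.0000 Bond=-217.8972
V0=41.5431

Under the risk-neutral measure, an up-move has probability p* = (R−d)/(u−d) = 0.5588 and values discount at R = 1.07.
Terminal payoffs: V(3,0)=0.0000, V(3,1)=0.0000, V(3,2)=14.2067, V(3,3)=257.9784
  t=2,j=0: stock 90.9351 → up 124.5811 (V=0.0000), down 62.7452 (V=0.0000). Price 0.0000; hedge Δ=0.0000, bond B=0.0000.
  t=2,j=1: stock 180.5523 → up 247.3567 (V=14.2067), down 124.5811 (V=0.0000). Price 7.4196; hedge Δ=0.1157, bond B=-13.4725.
  t=2,j=2: stock 358.4879 → up 491.1284 (V=257.9784), down 247.3567 (V=14.2067). Price 140.5907; hedge Δ=1.0000, bond B=-217.8972.
  t=1,j=0: stock 131.7900 → up 180.5523 (V=7.4196), down 90.9351 (V=0.0000). Price 3.8750; hedge Δ=0.0828, bond B=-7.0362.
  t=1,j=1: stock 261.6700 → up 358.4879 (V=140.5907), down 180.5523 (V=7.4196). Price 76.4848; hedge Δ=0.7484, bond B=-119.3550.
  t=0,j=0: stock 191.0000 → up 261.6700 (V=76.4848), down 131.7900 (V=3.8750). Price 41.5431; hedge Δ=0.5591, bond B=-65.2361.
The time-0 hedge costs 41.5431, which is the no-arbitrage price.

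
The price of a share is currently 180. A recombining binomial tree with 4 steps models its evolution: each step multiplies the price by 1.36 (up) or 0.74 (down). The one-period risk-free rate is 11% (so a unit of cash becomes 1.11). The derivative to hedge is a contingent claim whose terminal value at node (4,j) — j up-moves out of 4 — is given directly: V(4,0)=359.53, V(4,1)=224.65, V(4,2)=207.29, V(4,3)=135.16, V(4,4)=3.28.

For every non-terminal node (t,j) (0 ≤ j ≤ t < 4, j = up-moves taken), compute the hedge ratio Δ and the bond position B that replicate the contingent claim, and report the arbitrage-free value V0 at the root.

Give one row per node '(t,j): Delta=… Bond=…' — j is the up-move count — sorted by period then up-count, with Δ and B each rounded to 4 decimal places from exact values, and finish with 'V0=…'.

The replicating-portfolio and risk-neutral prices coincide; use p* = (1.11−0.74)/(1.36−0.74) = 0.5968 for the latter.
Terminal payoffs: V(4,0)=359.5300, V(4,1)=224.6500, V(4,2)=207.2900, V(4,3)=135.1600, V(4,4)=3.2800
(3,0): S=72.9403. Δ = (V_up−V_dn)/(S_up−S_dn) = (224.6500−359.5300)/(99.1988−53.9758) = -2.9826. V = [p*·224.6500 + (1−p*)·359.5300]/1.11 = 251.3848. B = V − Δ·S = 468.9332.
(3,1): S=134.0525. Δ = (V_up−V_dn)/(S_up−S_dn) = (207.2900−224.6500)/(182.3114−99.1988) = -0.2089. V = [p*·207.2900 + (1−p*)·224.6500]/1.11 = 193.0541. B = V − Δ·S = 221.0541.
(3,2): S=246.3667. Δ = (V_up−V_dn)/(S_up−S_dn) = (135.1600−207.2900)/(335.0587−182.3114) = -0.4722. V = [p*·135.1600 + (1−p*)·207.2900]/1.11 = 147.9682. B = V − Δ·S = 264.3069.
(3,3): S=452.7821. Δ = (V_up−V_dn)/(S_up−S_dn) = (3.2800−135.1600)/(615.7836−335.0587) = -0.4698. V = [p*·3.2800 + (1−p*)·135.1600]/1.11 = 50.8625. B = V − Δ·S = 263.5722.
(2,0): S=98.5680. Δ = (V_up−V_dn)/(S_up−S_dn) = (193.0541−251.3848)/(134.0525−72.9403) = -0.9545. V = [p*·193.0541 + (1−p*)·251.3848]/1.11 = 195.1122. B = V − Δ·S = 289.1940.
(2,1): S=181.1520. Δ = (V_up−V_dn)/(S_up−S_dn) = (147.9682−193.0541)/(246.3667−134.0525) = -0.4014. V = [p*·147.9682 + (1−p*)·193.0541]/1.11 = 149.6829. B = V − Δ·S = 222.4020.
(2,2): S=332.9280. Δ = (V_up−V_dn)/(S_up−S_dn) = (50.8625−147.9682)/(452.7821−246.3667) = -0.4704. V = [p*·50.8625 + (1−p*)·147.9682]/1.11 = 81.0973. B = V − Δ·S = 237.7193.
(1,0): S=133.2000. Δ = (V_up−V_dn)/(S_up−S_dn) = (149.6829−195.1122)/(181.1520−98.5680) = -0.5501. V = [p*·149.6829 + (1−p*)·195.1122]/1.11 = 151.3524. B = V − Δ·S = 224.6255.
(1,1): S=244.8000. Δ = (V_up−V_dn)/(S_up−S_dn) = (81.0973−149.6829)/(332.9280−181.1520) = -0.4519. V = [p*·81.0973 + (1−p*)·149.6829]/1.11 = 97.9755. B = V − Δ·S = 208.5973.
(0,0): S=180.0000. Δ = (V_up−V_dn)/(S_up−S_dn) = (97.9755−151.3524)/(244.8000−133.2000) = -0.4783. V = [p*·97.9755 + (1−p*)·151.3524]/1.11 = 107.6562. B = V − Δ·S = 193.7480.
Self-financing check: at every node Δ·S+B equals the discounted successor values.

(0,0): Delta=-0.4783 Bond=193.7480
(1,0): Delta=-0.5501 Bond=224.6255
(1,1): Delta=-0.4519 Bond=208.5973
(2,0): Delta=-0.9545 Bond=289.1940
(2,1): Delta=-0.4014 Bond=222.4020
(2,2): Delta=-0.4704 Bond=237.7193
(3,0): Delta=-2.9826 Bond=468.9332
(3,1): Delta=-0.2089 Bond=221.0541
(3,2): Delta=-0.4722 Bond=264.3069
(3,3): Delta=-0.4698 Bond=263.5722
V0=107.6562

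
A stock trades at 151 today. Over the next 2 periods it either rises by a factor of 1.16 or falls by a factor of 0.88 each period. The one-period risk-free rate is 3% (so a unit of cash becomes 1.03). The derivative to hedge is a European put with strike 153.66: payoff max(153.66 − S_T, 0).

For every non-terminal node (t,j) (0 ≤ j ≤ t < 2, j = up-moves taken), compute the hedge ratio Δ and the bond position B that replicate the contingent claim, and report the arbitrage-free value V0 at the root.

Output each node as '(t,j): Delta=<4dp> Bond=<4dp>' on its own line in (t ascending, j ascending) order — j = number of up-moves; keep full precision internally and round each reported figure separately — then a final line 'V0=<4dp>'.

Risk-neutral probability p* = (R−d)/(u−d) = (1.03−0.88)/(1.16−0.88) = 0.5357.
Terminal payoffs: V(2,0)=36.7256, V(2,1)=0.0000, V(2,2)=0.0000
(1,0): S=132.8800. Δ = (V_up−V_dn)/(S_up−S_dn) = (0.0000−36.7256)/(154.1408−116.9344) = -0.9871. V = [p*·0.0000 + (1−p*)·36.7256]/1.03 = 16.5545. B = V − Δ·S = 147.7174.
(1,1): S=175.1600. Δ = (V_up−V_dn)/(S_up−S_dn) = (0.0000−0.0000)/(203.1856−154.1408) = 0.0000. V = [p*·0.0000 + (1−p*)·0.0000]/1.03 = 0.0000. B = V − Δ·S = 0.0000.
(0,0): S=151.0000. Δ = (V_up−V_dn)/(S_up−S_dn) = (0.0000−16.5545)/(175.1600−132.8800) = -0.3915. V = [p*·0.0000 + (1−p*)·16.5545]/1.03 = 7.4622. B = V − Δ·S = 66.5855.
Self-financing check: at every node Δ·S+B equals the discounted successor values.

(0,0): Delta=-0.3915 Bond=66.5855
(1,0): Delta=-0.9871 Bond=147.7174
(1,1): Delta=0.0000 Bond=0.0000
V0=7.4622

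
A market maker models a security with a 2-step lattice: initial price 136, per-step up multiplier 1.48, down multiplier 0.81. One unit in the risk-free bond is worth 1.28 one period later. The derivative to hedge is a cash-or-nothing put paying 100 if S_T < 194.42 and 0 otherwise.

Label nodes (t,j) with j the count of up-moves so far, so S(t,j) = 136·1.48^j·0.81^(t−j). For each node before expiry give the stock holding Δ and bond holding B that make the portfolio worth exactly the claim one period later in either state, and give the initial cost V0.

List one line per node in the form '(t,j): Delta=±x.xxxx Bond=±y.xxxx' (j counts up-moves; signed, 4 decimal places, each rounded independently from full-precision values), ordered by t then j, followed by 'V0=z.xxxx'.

No-arbitrage ⇒ martingale measure with p* = (R−d)/(u−d) = 0.7015.
Terminal payoffs: V(2,0)=100.0000, V(2,1)=100.0000, V(2,2)=0.0000
  t=1,j=0: stock 110.1600 → up 163.0368 (V=100.0000), down 89.2296 (V=100.0000). Price 78.1250; hedge Δ=0.0000, bond B=78.1250.
  t=1,j=1: stock 201.2800 → up 297.8944 (V=0.0000), down 163.0368 (V=100.0000). Price 23.3209; hedge Δ=-0.7415, bond B=172.5746.
  t=0,j=0: stock 136.0000 → up 201.2800 (V=23.3209), down 110.1600 (V=78.1250). Price 31.0003; hedge Δ=-0.6014, bond B=112.7974.
The time-0 hedge costs 31.0003, which is the no-arbitrage price.

(0,0): Delta=-0.6014 Bond=112.7974
(1,0): Delta=0.0000 Bond=78.1250
(1,1): Delta=-0.7415 Bond=172.5746
V0=31.0003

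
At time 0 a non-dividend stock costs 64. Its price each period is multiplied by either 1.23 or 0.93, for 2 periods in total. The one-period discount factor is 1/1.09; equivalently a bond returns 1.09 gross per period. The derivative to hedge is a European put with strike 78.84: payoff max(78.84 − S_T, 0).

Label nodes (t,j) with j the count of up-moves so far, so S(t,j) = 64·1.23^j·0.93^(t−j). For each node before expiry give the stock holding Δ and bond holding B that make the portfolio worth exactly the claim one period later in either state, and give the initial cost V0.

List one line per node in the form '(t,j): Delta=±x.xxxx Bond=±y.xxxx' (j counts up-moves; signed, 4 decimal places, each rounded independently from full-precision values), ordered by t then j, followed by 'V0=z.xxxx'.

(0,0): Delta=-0.5417 Bond=41.3297
(1,0): Delta=-1.0000 Bond=72.3303
(1,1): Delta=-0.2384 Bond=21.1786
V0=6.6640

The replicating-portfolio and risk-neutral prices coincide; use p* = (1.09−0.93)/(1.23−0.93) = 0.5333 for the latter.
Payoff layer (t=2): V(2,0)=23.4864, V(2,1)=5.6304, V(2,2)=0.0000
(1,0): S=59.5200. Δ = (V_up−V_dn)/(S_up−S_dn) = (5.6304−23.4864)/(73.2096−55.3536) = -1.0000. V = [p*·5.6304 + (1−p*)·23.4864]/1.09 = 12.8103. B = V − Δ·S = 72.3303.
(1,1): S=78.7200. Δ = (V_up−V_dn)/(S_up−S_dn) = (0.0000−5.6304)/(96.8256−73.2096) = -0.2384. V = [p*·0.0000 + (1−p*)·5.6304]/1.09 = 2.4106. B = V − Δ·S = 21.1786.
(0,0): S=64.0000. Δ = (V_up−V_dn)/(S_up−S_dn) = (2.4106−12.8103)/(78.7200−59.5200) = -0.5417. V = [p*·2.4106 + (1−p*)·12.8103]/1.09 = 6.6640. B = V − Δ·S = 41.3297.
The time-0 hedge costs 6.6640, which is the no-arbitrage price.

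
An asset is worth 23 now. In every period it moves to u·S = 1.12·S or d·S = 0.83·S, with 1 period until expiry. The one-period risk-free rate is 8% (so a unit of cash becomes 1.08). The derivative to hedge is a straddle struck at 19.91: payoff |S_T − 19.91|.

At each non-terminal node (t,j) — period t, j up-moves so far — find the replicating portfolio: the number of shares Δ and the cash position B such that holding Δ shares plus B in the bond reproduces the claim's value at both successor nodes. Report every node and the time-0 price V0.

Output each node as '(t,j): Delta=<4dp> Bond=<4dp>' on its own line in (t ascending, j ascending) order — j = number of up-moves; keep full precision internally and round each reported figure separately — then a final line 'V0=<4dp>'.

Risk-neutral probability p* = (R−d)/(u−d) = (1.08−0.83)/(1.12−0.83) = 0.8621.
At expiry t=1: V(1,0)=0.8200, V(1,1)=5.8500
  t=0,j=0: stock 23.0000 → up 25.7600 (V=5.8500), down 19.0900 (V=0.8200). Price 4.7743; hedge Δ=0.7541, bond B=-12.5706.
Root portfolio cost Δ·23+B reproduces V0=4.7743.

(0,0): Delta=0.7541 Bond=-12.5706
V0=4.7743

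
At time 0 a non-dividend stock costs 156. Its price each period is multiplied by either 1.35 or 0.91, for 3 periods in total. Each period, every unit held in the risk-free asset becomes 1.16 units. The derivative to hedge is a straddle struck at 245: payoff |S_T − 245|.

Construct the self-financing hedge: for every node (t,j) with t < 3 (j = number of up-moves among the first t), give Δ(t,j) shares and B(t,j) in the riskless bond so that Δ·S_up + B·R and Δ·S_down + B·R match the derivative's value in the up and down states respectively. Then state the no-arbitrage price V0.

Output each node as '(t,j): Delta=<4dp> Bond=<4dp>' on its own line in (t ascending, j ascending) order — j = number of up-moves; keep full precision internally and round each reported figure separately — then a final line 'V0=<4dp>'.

No-arbitrage ⇒ martingale measure with p* = (R−d)/(u−d) = 0.5682.
At expiry t=3: V(3,0)=127.4429, V(3,1)=70.6021, V(3,2)=13.7221, V(3,3)=138.8185
  t=2,j=0: stock 129.1836 → up 174.3979 (V=70.6021), down 117.5571 (V=127.4429). Price 82.0233; hedge Δ=-1.0000, bond B=211.2069.
  t=2,j=1: stock 191.6460 → up 258.7221 (V=13.7221), down 174.3979 (V=70.6021). Price 33.0034; hedge Δ=-0.6745, bond B=162.2762.
  t=2,j=2: stock 284.3100 → up 383.8185 (V=138.8185), down 258.7221 (V=13.7221). Price 73.1031; hedge Δ=1.0000, bond B=-211.2069.
  t=1,j=0: stock 141.9600 → up 191.6460 (V=33.0034), down 129.1836 (V=82.0233). Price 46.6992; hedge Δ=-0.7848, bond B=158.1081.
  t=1,j=1: stock 210.6000 → up 284.3100 (V=73.1031), down 191.6460 (V=33.0034). Price 48.0925; hedge Δ=0.4327, bond B=-43.0432.
  t=0,j=0: stock 156.0000 → up 210.6000 (V=48.0925), down 141.9600 (V=46.6992). Price 40.9404; hedge Δ=0.0203, bond B=37.7738.
Self-financing check: at every node Δ·S+B equals the discounted successor values.

(0,0): Delta=0.0203 Bond=37.7738
(1,0): Delta=-0.7848 Bond=158.1081
(1,1): Delta=0.4327 Bond=-43.0432
(2,0): Delta=-1.0000 Bond=211.2069
(2,1): Delta=-0.6745 Bond=162.2762
(2,2): Delta=1.0000 Bond=-211.2069
V0=40.9404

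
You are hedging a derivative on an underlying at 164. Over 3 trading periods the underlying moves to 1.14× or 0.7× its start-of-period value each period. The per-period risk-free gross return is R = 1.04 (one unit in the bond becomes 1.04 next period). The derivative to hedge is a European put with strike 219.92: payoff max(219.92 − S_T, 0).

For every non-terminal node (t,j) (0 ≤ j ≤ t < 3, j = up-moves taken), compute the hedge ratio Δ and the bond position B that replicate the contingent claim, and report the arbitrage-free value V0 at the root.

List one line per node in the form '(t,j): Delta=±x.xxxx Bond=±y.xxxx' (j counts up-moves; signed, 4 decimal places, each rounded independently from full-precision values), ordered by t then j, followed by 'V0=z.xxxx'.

Risk-neutral probability p* = (R−d)/(u−d) = (1.04−0.7)/(1.14−0.7) = 0.7727.
At expiry t=3: V(3,0)=163.6680, V(3,1)=128.3096, V(3,2)=70.7259, V(3,3)=0.0000
(2,0): S=80.3600. Δ = (V_up−V_dn)/(S_up−S_dn) = (128.3096−163.6680)/(91.6104−56.2520) = -1.0000. V = [p*·128.3096 + (1−p*)·163.6680]/1.04 = 131.1015. B = V − Δ·S = 211.4615.
(2,1): S=130.8720. Δ = (V_up−V_dn)/(S_up−S_dn) = (70.7259−128.3096)/(149.1941−91.6104) = -1.0000. V = [p*·70.7259 + (1−p*)·128.3096]/1.04 = 80.5895. B = V − Δ·S = 211.4615.
(2,2): S=213.1344. Δ = (V_up−V_dn)/(S_up−S_dn) = (0.0000−70.7259)/(242.9732−149.1941) = -0.7542. V = [p*·0.0000 + (1−p*)·70.7259]/1.04 = 15.4558. B = V − Δ·S = 176.1966.
(1,0): S=114.8000. Δ = (V_up−V_dn)/(S_up−S_dn) = (80.5895−131.1015)/(130.8720−80.3600) = -1.0000. V = [p*·80.5895 + (1−p*)·131.1015]/1.04 = 88.5284. B = V − Δ·S = 203.3284.
(1,1): S=186.9600. Δ = (V_up−V_dn)/(S_up−S_dn) = (15.4558−80.5895)/(213.1344−130.8720) = -0.7918. V = [p*·15.4558 + (1−p*)·80.5895]/1.04 = 29.0951. B = V − Δ·S = 177.1263.
(0,0): S=164.0000. Δ = (V_up−V_dn)/(S_up−S_dn) = (29.0951−88.5284)/(186.9600−114.8000) = -0.8236. V = [p*·29.0951 + (1−p*)·88.5284]/1.04 = 40.9641. B = V − Δ·S = 176.0397.
Check: Δ(0,0)·S0 + B(0,0) = 40.9641 = V0.

(0,0): Delta=-0.8236 Bond=176.0397
(1,0): Delta=-1.0000 Bond=203.3284
(1,1): Delta=-0.7918 Bond=177.1263
(2,0): Delta=-1.0000 Bond=211.4615
(2,1): Delta=-1.0000 Bond=211.4615
(2,2): Delta=-0.7542 Bond=176.1966
V0=40.9641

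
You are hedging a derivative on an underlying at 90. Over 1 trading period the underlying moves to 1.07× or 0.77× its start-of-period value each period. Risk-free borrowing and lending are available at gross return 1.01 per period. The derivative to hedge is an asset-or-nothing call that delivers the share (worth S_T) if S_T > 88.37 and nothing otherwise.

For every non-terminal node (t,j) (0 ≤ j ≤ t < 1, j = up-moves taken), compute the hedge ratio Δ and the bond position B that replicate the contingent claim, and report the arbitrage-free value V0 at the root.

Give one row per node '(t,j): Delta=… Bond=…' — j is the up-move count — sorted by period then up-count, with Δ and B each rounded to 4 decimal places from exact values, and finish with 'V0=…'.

(0,0): Delta=3.5667 Bond=-244.7228
V0=76.2772

Since d<R<u, set p* = (R−d)/(u−d) = 0.8000; price each node as the discounted p*-expectation of its children.
Terminal values V(1,·): V(1,0)=0.0000, V(1,1)=96.3000
Node (0,0) S=90.0000: V=(p*·96.3000+(1−p*)·0.0000)/1.01=76.2772; Δ=(96.3000−0.0000)/(96.3000−69.3000)=3.5667; B=V−Δ·S=-244.7228
Check: Δ(0,0)·S0 + B(0,0) = 76.2772 = V0.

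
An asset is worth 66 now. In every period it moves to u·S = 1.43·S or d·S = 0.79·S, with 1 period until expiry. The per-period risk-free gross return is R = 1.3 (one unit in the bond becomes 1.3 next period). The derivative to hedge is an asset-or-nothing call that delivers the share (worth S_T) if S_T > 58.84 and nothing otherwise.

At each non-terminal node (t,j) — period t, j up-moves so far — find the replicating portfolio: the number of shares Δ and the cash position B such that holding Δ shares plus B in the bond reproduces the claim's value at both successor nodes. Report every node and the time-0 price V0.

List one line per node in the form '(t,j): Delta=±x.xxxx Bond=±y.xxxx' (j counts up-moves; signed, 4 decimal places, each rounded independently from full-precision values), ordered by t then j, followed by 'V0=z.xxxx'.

The replicating-portfolio and risk-neutral prices coincide; use p* = (1.3−0.79)/(1.43−0.79) = 0.7969 for the latter.
Terminal values V(1,·): V(1,0)=0.0000, V(1,1)=94.3800
  t=0,j=0: stock 66.0000 → up 94.3800 (V=94.3800), down 52.1400 (V=0.0000). Price 57.8531; hedge Δ=2.2344, bond B=-89.6156.
Check: Δ(0,0)·S0 + B(0,0) = 57.8531 = V0.

(0,0): Delta=2.2344 Bond=-89.6156
V0=57.8531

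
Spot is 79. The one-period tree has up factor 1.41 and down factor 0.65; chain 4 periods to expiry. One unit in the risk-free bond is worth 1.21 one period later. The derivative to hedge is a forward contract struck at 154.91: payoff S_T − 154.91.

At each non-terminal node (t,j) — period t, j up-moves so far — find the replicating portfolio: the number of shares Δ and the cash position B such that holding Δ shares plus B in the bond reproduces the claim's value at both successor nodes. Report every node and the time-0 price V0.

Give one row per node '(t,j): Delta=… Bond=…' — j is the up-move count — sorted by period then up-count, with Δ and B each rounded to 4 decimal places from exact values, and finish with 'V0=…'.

(0,0): Delta=1.0000 Bond=-72.2667
(1,0): Delta=1.0000 Bond=-87.4427
(1,1): Delta=1.0000 Bond=-87.4427
(2,0): Delta=1.0000 Bond=-105.8056
(2,1): Delta=1.0000 Bond=-105.8056
(2,2): Delta=1.0000 Bond=-105.8056
(3,0): Delta=1.0000 Bond=-128.0248
(3,1): Delta=1.0000 Bond=-128.0248
(3,2): Delta=1.0000 Bond=-128.0248
(3,3): Delta=1.0000 Bond=-128.0248
V0=6.7333

No-arbitrage ⇒ martingale measure with p* = (R−d)/(u−d) = 0.7368.
Payoff layer (t=4): V(4,0)=-140.8080, V(4,1)=-124.3195, V(4,2)=-88.5522, V(4,3)=-10.9646, V(4,4)=157.3408
Node (3,0) S=21.6954: V=(p*·-124.3195+(1−p*)·-140.8080)/1.21=-106.3294; Δ=(-124.3195−-140.8080)/(30.5905−14.1020)=1.0000; B=V−Δ·S=-128.0248
Node (3,1) S=47.0623: V=(p*·-88.5522+(1−p*)·-124.3195)/1.21=-80.9625; Δ=(-88.5522−-124.3195)/(66.3578−30.5905)=1.0000; B=V−Δ·S=-128.0248
Node (3,2) S=102.0889: V=(p*·-10.9646+(1−p*)·-88.5522)/1.21=-25.9359; Δ=(-10.9646−-88.5522)/(143.9454−66.3578)=1.0000; B=V−Δ·S=-128.0248
Node (3,3) S=221.4545: V=(p*·157.3408+(1−p*)·-10.9646)/1.21=93.4297; Δ=(157.3408−-10.9646)/(312.2508−143.9454)=1.0000; B=V−Δ·S=-128.0248
Node (2,0) S=33.3775: V=(p*·-80.9625+(1−p*)·-106.3294)/1.21=-72.4281; Δ=(-80.9625−-106.3294)/(47.0623−21.6954)=1.0000; B=V−Δ·S=-105.8056
Node (2,1) S=72.4035: V=(p*·-25.9359+(1−p*)·-80.9625)/1.21=-33.4021; Δ=(-25.9359−-80.9625)/(102.0889−47.0623)=1.0000; B=V−Δ·S=-105.8056
Node (2,2) S=157.0599: V=(p*·93.4297+(1−p*)·-25.9359)/1.21=51.2543; Δ=(93.4297−-25.9359)/(221.4545−102.0889)=1.0000; B=V−Δ·S=-105.8056
Node (1,0) S=51.3500: V=(p*·-33.4021+(1−p*)·-72.4281)/1.21=-36.0927; Δ=(-33.4021−-72.4281)/(72.4035−33.3775)=1.0000; B=V−Δ·S=-87.4427
Node (1,1) S=111.3900: V=(p*·51.2543+(1−p*)·-33.4021)/1.21=23.9473; Δ=(51.2543−-33.4021)/(157.0599−72.4035)=1.0000; B=V−Δ·S=-87.4427
Node (0,0) S=79.0000: V=(p*·23.9473+(1−p*)·-36.0927)/1.21=6.7333; Δ=(23.9473−-36.0927)/(111.3900−51.3500)=1.0000; B=V−Δ·S=-72.2667
Root portfolio cost Δ·79+B reproduces V0=6.7333.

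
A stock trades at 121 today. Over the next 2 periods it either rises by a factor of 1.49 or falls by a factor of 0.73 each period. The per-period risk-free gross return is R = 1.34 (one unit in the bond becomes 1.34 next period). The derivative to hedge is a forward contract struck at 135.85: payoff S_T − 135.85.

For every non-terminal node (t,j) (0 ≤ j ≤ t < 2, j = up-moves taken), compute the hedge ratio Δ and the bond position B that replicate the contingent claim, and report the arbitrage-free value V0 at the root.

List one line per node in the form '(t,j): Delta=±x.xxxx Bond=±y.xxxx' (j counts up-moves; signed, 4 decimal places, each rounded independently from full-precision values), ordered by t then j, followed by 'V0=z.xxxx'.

Risk-neutral probability p* = (R−d)/(u−d) = (1.34−0.73)/(1.49−0.73) = 0.8026.
Terminal payoffs: V(2,0)=-71.3691, V(2,1)=-4.2383, V(2,2)=132.7821
(1,0): S=88.3300. Δ = (V_up−V_dn)/(S_up−S_dn) = (-4.2383−-71.3691)/(131.6117−64.4809) = 1.0000. V = [p*·-4.2383 + (1−p*)·-71.3691]/1.34 = -13.0506. B = V − Δ·S = -101.3806.
(1,1): S=180.2900. Δ = (V_up−V_dn)/(S_up−S_dn) = (132.7821−-4.2383)/(268.6321−131.6117) = 1.0000. V = [p*·132.7821 + (1−p*)·-4.2383]/1.34 = 78.9094. B = V − Δ·S = -101.3806.
(0,0): S=121.0000. Δ = (V_up−V_dn)/(S_up−S_dn) = (78.9094−-13.0506)/(180.2900−88.3300) = 1.0000. V = [p*·78.9094 + (1−p*)·-13.0506]/1.34 = 45.3428. B = V − Δ·S = -75.6572.
The time-0 hedge costs 45.3428, which is the no-arbitrage price.

(0,0): Delta=1.0000 Bond=-75.6572
(1,0): Delta=1.0000 Bond=-101.3806
(1,1): Delta=1.0000 Bond=-101.3806
V0=45.3428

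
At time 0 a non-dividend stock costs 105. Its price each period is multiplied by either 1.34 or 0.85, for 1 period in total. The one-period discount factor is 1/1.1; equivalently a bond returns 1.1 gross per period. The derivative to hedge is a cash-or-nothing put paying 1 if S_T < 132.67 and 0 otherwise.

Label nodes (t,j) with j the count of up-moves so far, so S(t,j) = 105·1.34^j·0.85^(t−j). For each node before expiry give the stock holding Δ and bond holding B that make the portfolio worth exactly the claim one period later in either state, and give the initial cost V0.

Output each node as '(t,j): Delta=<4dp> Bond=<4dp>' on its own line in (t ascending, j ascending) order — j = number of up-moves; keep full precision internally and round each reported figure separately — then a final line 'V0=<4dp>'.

Risk-neutral probability p* = (R−d)/(u−d) = (1.1−0.85)/(1.34−0.85) = 0.5102.
At expiry t=1: V(1,0)=1.0000, V(1,1)=0.0000
  t=0,j=0: stock 105.0000 → up 140.7000 (V=0.0000), down 89.2500 (V=1.0000). Price 0.4453; hedge Δ=-0.0194, bond B=2.4861.
The time-0 hedge costs 0.4453, which is the no-arbitrage price.

(0,0): Delta=-0.0194 Bond=2.4861
V0=0.4453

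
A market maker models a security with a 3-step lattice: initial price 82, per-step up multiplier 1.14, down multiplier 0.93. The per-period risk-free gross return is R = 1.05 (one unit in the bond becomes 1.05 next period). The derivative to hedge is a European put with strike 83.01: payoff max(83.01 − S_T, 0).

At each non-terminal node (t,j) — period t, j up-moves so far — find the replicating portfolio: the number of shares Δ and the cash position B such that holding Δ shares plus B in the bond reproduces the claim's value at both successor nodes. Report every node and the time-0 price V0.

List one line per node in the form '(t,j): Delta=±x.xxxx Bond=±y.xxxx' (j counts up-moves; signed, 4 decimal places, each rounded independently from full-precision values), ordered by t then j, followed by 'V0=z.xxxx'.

(0,0): Delta=-0.1998 Bond=18.1299
(1,0): Delta=-0.4530 Bond=38.3433
(1,1): Delta=-0.0449 Bond=4.5563
(2,0): Delta=-1.0000 Bond=79.0571
(2,1): Delta=-0.1183 Bond=11.1629
(2,2): Delta=0.0000 Bond=0.0000
V0=1.7468

No-arbitrage ⇒ martingale measure with p* = (R−d)/(u−d) = 0.5714.
At expiry t=3: V(3,0)=17.0527, V(3,1)=2.1591, V(3,2)=0.0000, V(3,3)=0.0000
  t=2,j=0: stock 70.9218 → up 80.8509 (V=2.1591), down 65.9573 (V=17.0527). Price 8.1353; hedge Δ=-1.0000, bond B=79.0571.
  t=2,j=1: stock 86.9364 → up 99.1075 (V=0.0000), down 80.8509 (V=2.1591). Price 0.8813; hedge Δ=-0.1183, bond B=11.1629.
  t=2,j=2: stock 106.5672 → up 121.4866 (V=0.0000), down 99.1075 (V=0.0000). Price 0.0000; hedge Δ=0.0000, bond B=0.0000.
  t=1,j=0: stock 76.2600 → up 86.9364 (V=0.8813), down 70.9218 (V=8.1353). Price 3.8002; hedge Δ=-0.4530, bond B=38.3433.
  t=1,j=1: stock 93.4800 → up 106.5672 (V=0.0000), down 86.9364 (V=0.8813). Price 0.3597; hedge Δ=-0.0449, bond B=4.5563.
  t=0,j=0: stock 82.0000 → up 93.4800 (V=0.3597), down 76.2600 (V=3.8002). Price 1.7468; hedge Δ=-0.1998, bond B=18.1299.
Self-financing check: at every node Δ·S+B equals the discounted successor values.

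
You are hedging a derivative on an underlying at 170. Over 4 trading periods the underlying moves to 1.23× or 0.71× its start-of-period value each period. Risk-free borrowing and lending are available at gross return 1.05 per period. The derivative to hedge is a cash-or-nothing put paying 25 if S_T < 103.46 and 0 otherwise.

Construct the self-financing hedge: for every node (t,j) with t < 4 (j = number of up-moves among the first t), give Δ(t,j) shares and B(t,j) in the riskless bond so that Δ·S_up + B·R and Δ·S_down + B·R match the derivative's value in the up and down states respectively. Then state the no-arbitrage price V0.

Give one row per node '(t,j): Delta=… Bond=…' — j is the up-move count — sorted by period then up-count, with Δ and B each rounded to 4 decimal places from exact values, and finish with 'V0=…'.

Since d<R<u, set p* = (R−d)/(u−d) = 0.6538; price each node as the discounted p*-expectation of its children.
Terminal values V(4,·): V(4,0)=25.0000, V(4,1)=25.0000, V(4,2)=0.0000, V(4,3)=0.0000, V(4,4)=0.0000
  t=3,j=0: stock 60.8449 → up 74.8392 (V=25.0000), down 43.1999 (V=25.0000). Price 23.8095; hedge Δ=0.0000, bond B=23.8095.
  t=3,j=1: stock 105.4073 → up 129.6510 (V=0.0000), down 74.8392 (V=25.0000). Price 8.2418; hedge Δ=-0.4561, bond B=56.3187.
  t=3,j=2: stock 182.6070 → up 224.6066 (V=0.0000), down 129.6510 (V=0.0000). Price 0.0000; hedge Δ=0.0000, bond B=0.0000.
  t=3,j=3: stock 316.3474 → up 389.1073 (V=0.0000), down 224.6066 (V=0.0000). Price 0.0000; hedge Δ=0.0000, bond B=0.0000.
  t=2,j=0: stock 85.6970 → up 105.4073 (V=8.2418), down 60.8449 (V=23.8095). Price 12.9815; hedge Δ=-0.3493, bond B=42.9195.
  t=2,j=1: stock 148.4610 → up 182.6070 (V=0.0000), down 105.4073 (V=8.2418). Price 2.7171; hedge Δ=-0.1068, bond B=18.5666.
  t=2,j=2: stock 257.1930 → up 316.3474 (V=0.0000), down 182.6070 (V=0.0000). Price 0.0000; hedge Δ=0.0000, bond B=0.0000.
  t=1,j=0: stock 120.7000 → up 148.4610 (V=2.7171), down 85.6970 (V=12.9815). Price 5.9716; hedge Δ=-0.1635, bond B=25.7109.
  t=1,j=1: stock 209.1000 → up 257.1930 (V=0.0000), down 148.4610 (V=2.7171). Price 0.8957; hedge Δ=-0.0250, bond B=6.1209.
  t=0,j=0: stock 170.0000 → up 209.1000 (V=0.8957), down 120.7000 (V=5.9716). Price 2.5264; hedge Δ=-0.0574, bond B=12.2876.
Root portfolio cost Δ·170+B reproduces V0=2.5264.

(0,0): Delta=-0.0574 Bond=12.2876
(1,0): Delta=-0.1635 Bond=25.7109
(1,1): Delta=-0.0250 Bond=6.1209
(2,0): Delta=-0.3493 Bond=42.9195
(2,1): Delta=-0.1068 Bond=18.5666
(2,2): Delta=0.0000 Bond=0.0000
(3,0): Delta=0.0000 Bond=23.8095
(3,1): Delta=-0.4561 Bond=56.3187
(3,2): Delta=0.0000 Bond=0.0000
(3,3): Delta=0.0000 Bond=0.0000
V0=2.5264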